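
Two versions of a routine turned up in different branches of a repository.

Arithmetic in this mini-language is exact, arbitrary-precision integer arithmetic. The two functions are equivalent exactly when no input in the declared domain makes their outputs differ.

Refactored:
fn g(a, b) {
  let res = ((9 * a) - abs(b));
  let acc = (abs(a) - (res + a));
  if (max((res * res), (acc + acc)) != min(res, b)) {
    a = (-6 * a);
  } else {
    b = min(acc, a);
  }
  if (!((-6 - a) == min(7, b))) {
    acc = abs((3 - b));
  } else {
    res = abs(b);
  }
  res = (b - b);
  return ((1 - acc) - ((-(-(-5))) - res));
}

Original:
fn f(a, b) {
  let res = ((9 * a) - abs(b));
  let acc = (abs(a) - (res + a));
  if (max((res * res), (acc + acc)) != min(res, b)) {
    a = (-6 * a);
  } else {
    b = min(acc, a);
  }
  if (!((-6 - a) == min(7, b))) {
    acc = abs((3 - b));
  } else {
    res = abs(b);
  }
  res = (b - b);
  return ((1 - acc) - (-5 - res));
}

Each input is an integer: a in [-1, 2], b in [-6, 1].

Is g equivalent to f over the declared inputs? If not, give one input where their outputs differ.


The two are interchangeable: same computation, different form, and every declared input agrees.
As a probe, take a=0, b=-4: f runs res becomes -4; next acc becomes 4; next (max((res * res), (acc + acc)) != min(res, b)) evaluates to true; next a becomes 0; next (!((-6 - a) == min(7, b))) evaluates to true; next acc becomes 7; next res becomes 0; next final value -1; g runs res becomes -4; next acc becomes 4; next (max((res * res), (acc + acc)) != min(res, b)) evaluates to true; next a becomes 0; next (!((-6 - a) == min(7, b))) evaluates to true; next acc becomes 7; next res becomes 0; next final value -1; both end at -1.
Across all 32 domain points the two functions coincide.
verdict: equivalent


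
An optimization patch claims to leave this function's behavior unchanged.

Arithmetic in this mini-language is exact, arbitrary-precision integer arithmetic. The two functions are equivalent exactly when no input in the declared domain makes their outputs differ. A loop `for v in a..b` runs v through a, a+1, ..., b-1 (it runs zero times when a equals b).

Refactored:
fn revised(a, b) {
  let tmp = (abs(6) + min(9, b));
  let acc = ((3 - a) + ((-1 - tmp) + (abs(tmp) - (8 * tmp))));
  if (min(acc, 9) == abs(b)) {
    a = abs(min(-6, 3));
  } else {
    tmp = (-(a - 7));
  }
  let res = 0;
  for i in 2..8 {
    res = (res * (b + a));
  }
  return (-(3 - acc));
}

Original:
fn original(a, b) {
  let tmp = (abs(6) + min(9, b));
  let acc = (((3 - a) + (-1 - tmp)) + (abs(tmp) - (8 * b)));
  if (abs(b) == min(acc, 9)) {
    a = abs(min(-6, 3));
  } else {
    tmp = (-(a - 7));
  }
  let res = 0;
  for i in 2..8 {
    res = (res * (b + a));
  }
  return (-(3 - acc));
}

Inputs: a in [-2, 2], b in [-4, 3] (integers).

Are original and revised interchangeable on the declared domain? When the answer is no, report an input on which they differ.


There is a counterexample at a=-2, b=-4: 33 on one side, -15 on the other.
original: tmp := 2 | acc := 36 | (abs(b) == min(acc, 9)): false | tmp := 9 | res := 0 | iter i=2: | res := 0 | iter i=3: | res := 0 | iter i=4: | res := 0 | iter i=5: | res := 0 | iter i=6: | res := 0 | iter i=7: | res := 0 | result 33
revised: tmp := 2 | acc := -12 | (min(acc, 9) == abs(b)): false | tmp := 9 | res := 0 | iter i=2: | res := 0 | iter i=3: | res := 0 | iter i=4: | res := 0 | iter i=5: | res := 0 | iter i=6: | res := 0 | iter i=7: | res := 0 | result -15
verdict: not equivalent; witness: a=-2, b=-4


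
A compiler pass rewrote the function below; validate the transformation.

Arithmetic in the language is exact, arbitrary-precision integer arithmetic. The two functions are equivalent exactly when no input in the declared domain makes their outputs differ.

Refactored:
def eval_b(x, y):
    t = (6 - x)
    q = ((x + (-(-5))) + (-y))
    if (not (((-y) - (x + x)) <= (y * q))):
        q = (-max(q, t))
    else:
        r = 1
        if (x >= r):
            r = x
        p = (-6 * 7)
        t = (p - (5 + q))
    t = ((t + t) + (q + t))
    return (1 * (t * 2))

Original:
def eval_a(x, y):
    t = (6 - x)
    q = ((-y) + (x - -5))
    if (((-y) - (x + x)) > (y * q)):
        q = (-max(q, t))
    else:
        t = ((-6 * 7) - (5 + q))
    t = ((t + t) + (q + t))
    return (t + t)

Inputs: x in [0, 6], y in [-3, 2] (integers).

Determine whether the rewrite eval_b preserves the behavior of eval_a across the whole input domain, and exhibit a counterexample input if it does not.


Whatever the rewrite altered, no input in the stated domain can expose a difference.
One worked example (x=4, y=0) — eval_a: t=2, then q=9, then (((-y) - (x + x)) > (y * q)) is false, then t=-56, then t=-159, then returns -318; eval_b: t=2, then q=9, then (not (((-y) - (x + x)) <= (y * q))) is false, then r=1, then (x >= r) is true, then r=4, then p=-42, then t=-56, then t=-159, then returns -318; agreement on -318.
Across all 42 domain points the two functions coincide.
verdict: equivalent


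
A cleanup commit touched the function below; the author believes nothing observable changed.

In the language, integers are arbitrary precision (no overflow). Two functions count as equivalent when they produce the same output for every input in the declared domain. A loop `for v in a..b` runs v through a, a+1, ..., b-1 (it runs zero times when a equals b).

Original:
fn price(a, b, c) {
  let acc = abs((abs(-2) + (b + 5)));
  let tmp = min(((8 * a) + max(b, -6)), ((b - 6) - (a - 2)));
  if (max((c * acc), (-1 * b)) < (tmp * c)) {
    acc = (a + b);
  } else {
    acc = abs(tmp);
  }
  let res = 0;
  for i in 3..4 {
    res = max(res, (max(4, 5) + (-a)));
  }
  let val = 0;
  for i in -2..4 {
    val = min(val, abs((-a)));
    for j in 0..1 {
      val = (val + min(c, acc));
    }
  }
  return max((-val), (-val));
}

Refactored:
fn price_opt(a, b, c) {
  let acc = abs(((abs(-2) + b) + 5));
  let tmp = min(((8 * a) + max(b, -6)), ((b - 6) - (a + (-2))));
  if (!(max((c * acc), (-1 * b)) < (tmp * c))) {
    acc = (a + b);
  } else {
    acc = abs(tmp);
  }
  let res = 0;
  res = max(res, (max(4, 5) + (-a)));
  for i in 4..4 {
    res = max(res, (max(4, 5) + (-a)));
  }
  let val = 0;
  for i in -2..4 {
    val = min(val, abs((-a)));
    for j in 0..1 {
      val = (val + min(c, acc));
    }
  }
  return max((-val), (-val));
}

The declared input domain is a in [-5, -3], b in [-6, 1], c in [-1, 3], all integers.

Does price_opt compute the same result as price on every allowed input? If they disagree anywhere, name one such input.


Evaluate both at a=-5, b=-6, c=-1.
price: acc = 1; tmp = -46; (max((c * acc), (-1 * b)) < (tmp * c)) -> true; acc = -11; res = 0; [i=3]; res = 10; val = 0; [i=-2]; val = 0; [j=0]; val = -11; [i=-1]; val = -11; [j=0]; val = -22; [i=0]; val = -22; [j=0]; val = -33; [i=1]; val = -33; [j=0]; val = -44; [i=2]; val = -44; [j=0]; val = -55; [i=3]; val = -55; [j=0]; val = -66; return 66
price_opt: acc = 1; tmp = -46; (!(max((c * acc), (-1 * b)) < (tmp * c))) -> false; acc = 46; res = 0; res = 10; the i loop: no iterations; val = 0; [i=-2]; val = 0; [j=0]; val = -1; [i=-1]; val = -1; [j=0]; val = -2; [i=0]; val = -2; [j=0]; val = -3; [i=1]; val = -3; [j=0]; val = -4; [i=2]; val = -4; [j=0]; val = -5; [i=3]; val = -5; [j=0]; val = -6; return 6
66 and 6 differ, so these are not the same function on this domain.
verdict: not equivalent; witness: a=-5, b=-6, c=-1


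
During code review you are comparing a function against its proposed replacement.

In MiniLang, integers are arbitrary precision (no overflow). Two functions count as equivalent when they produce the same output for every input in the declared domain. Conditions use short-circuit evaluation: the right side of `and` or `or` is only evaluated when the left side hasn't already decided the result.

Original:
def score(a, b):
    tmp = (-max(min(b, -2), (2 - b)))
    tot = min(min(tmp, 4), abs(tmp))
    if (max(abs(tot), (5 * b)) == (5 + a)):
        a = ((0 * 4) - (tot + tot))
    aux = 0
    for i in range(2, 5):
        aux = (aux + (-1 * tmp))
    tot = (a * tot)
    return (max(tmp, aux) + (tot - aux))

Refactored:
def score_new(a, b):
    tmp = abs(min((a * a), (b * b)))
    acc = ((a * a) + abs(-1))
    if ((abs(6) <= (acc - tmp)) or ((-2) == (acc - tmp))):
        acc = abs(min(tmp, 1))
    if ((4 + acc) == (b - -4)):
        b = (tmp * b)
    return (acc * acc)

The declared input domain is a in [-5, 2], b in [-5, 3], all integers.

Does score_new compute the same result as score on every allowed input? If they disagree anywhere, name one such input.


On input a=-5, b=-5, score returns 35 while score_new returns 676.
verdict: not equivalent; witness: a=-5, b=-5


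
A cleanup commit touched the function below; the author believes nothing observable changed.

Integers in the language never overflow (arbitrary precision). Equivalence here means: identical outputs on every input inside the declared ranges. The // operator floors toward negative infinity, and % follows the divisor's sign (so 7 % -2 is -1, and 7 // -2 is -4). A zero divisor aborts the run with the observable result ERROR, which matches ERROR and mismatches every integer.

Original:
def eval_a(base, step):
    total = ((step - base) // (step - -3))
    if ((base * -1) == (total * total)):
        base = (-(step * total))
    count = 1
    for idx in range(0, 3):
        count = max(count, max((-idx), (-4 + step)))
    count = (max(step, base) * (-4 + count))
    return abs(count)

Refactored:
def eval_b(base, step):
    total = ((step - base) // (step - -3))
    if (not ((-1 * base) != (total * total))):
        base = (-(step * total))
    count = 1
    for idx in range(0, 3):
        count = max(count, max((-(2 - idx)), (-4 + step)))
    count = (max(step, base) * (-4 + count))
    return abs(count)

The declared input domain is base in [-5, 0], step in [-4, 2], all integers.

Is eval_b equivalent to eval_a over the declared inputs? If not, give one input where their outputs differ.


Although comparison usage differs, boolean connective usage differs, arithmetic usage differs, constant usage differs, 42/42 inputs agree.
verdict: equivalent


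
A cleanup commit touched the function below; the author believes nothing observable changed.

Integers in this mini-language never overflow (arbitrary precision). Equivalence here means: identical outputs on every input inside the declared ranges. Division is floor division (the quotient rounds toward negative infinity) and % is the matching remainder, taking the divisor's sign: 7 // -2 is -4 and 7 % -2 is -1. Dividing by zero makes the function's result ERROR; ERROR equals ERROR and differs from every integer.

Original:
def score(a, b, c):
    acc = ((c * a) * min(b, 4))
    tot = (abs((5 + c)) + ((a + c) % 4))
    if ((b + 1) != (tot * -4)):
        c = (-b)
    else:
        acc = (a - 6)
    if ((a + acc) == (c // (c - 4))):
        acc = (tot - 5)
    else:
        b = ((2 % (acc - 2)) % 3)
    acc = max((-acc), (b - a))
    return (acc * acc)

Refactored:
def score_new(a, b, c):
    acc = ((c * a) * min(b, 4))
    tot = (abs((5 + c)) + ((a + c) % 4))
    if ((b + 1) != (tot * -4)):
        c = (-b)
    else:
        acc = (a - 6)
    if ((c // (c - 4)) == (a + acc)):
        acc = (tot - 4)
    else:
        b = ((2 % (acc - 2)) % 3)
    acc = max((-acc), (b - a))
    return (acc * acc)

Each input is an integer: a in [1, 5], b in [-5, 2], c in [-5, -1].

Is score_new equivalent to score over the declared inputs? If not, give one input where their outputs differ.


At a=1, b=1, c=-1: score gives 1, score_new gives 0.
verdict: not equivalent; witness: a=1, b=1, c=-1


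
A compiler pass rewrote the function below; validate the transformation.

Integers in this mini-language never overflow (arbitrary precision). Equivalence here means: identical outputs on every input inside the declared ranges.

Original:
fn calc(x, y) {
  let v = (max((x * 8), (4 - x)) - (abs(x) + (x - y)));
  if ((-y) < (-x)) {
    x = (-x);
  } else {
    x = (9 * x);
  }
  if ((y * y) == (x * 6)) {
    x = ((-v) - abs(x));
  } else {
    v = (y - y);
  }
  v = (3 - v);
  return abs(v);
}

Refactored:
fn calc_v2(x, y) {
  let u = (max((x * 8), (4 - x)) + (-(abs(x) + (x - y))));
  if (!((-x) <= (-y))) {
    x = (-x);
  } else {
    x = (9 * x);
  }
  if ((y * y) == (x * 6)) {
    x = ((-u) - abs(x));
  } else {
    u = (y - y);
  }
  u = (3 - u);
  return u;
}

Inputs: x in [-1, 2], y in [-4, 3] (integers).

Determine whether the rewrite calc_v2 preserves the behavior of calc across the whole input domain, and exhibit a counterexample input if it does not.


There is a counterexample at x=0, y=0: 1 on one side, -1 on the other.
calc: v := 4 | ((-y) < (-x)): false | x := 0 | ((y * y) == (x * 6)): true | x := -4 | v := -1 | result 1
calc_v2: u := 4 | (!((-x) <= (-y))): false | x := 0 | ((y * y) == (x * 6)): true | x := -4 | u := -1 | result -1
verdict: not equivalent; witness: x=0, y=0


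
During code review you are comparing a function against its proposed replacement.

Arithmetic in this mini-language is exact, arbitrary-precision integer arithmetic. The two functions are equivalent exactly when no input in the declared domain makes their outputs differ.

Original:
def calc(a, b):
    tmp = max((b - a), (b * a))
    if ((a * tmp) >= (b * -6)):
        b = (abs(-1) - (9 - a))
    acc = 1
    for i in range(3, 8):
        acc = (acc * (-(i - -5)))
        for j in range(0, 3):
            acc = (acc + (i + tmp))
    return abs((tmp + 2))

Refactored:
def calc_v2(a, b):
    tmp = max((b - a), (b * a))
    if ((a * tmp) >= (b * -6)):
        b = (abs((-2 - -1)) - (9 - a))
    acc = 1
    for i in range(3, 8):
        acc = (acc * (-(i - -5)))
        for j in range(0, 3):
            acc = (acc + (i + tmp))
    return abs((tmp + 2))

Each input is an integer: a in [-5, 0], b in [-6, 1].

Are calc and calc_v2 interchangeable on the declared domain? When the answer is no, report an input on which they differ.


The two are interchangeable: constant usage differs, plus arithmetic usage differs, and every declared input agrees.
As a probe, take a=-4, b=-1: calc runs tmp = 4; ((a * tmp) >= (b * -6)) -> false; acc = 1; [i=3]; acc = -8; [j=0]; acc = -1; [j=1]; acc = 6; [j=2]; acc = 13; [i=4]; acc = -117; [j=0]; acc = -109; [j=1]; acc = -101; [j=2]; acc = -93; [i=5]; acc = 930; [j=0]; acc = 939; [j=1]; acc = 948; [j=2]; acc = 957; [i=6]; acc = -10527; [j=0]; acc = -10517; [j=1]; acc = -10507; [j=2]; acc = -10497; [i=7]; acc = 125964; [j=0]; acc = 125975; [j=1]; acc = 125986; [j=2]; acc = 125997; return 6; calc_v2 runs tmp = 4; ((a * tmp) >= (b * -6)) -> false; acc = 1; [i=3]; acc = -8; [j=0]; acc = -1; [j=1]; acc = 6; [j=2]; acc = 13; [i=4]; acc = -117; [j=0]; acc = -109; [j=1]; acc = -101; [j=2]; acc = -93; [i=5]; acc = 930; [j=0]; acc = 939; [j=1]; acc = 948; [j=2]; acc = 957; [i=6]; acc = -10527; [j=0]; acc = -10517; [j=1]; acc = -10507; [j=2]; acc = -10497; [i=7]; acc = 125964; [j=0]; acc = 125975; [j=1]; acc = 125986; [j=2]; acc = 125997; return 6; both end at 6.
Sweeping the whole domain (48 inputs) finds no disagreement.
verdict: equivalent


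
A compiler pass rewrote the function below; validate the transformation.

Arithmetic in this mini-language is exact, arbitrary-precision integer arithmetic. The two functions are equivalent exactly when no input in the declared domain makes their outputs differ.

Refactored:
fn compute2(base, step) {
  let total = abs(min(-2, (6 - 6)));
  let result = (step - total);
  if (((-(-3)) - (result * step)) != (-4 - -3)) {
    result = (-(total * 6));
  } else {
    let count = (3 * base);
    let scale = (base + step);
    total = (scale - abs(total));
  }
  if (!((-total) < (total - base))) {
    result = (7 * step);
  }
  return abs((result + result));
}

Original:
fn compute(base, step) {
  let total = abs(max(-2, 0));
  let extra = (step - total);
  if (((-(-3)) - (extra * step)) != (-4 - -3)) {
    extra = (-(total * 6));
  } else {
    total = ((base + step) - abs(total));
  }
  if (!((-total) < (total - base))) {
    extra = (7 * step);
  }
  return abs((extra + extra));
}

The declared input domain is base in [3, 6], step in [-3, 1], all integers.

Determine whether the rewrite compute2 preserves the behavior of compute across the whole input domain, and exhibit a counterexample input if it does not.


Consider the input base=3, step=-3.
compute: total=0, then extra=-3, then (((-(-3)) - (extra * step)) != (-4 - -3)) is true, then extra=0, then (!((-total) < (total - base))) is true, then extra=-21, then returns 42
compute2: total=2, then result=-5, then (((-(-3)) - (result * step)) != (-4 - -3)) is true, then result=-12, then (!((-total) < (total - base))) is false, then returns 24
42 and 24 differ, so these are not the same function on this domain.
verdict: not equivalent; witness: base=3, step=-3


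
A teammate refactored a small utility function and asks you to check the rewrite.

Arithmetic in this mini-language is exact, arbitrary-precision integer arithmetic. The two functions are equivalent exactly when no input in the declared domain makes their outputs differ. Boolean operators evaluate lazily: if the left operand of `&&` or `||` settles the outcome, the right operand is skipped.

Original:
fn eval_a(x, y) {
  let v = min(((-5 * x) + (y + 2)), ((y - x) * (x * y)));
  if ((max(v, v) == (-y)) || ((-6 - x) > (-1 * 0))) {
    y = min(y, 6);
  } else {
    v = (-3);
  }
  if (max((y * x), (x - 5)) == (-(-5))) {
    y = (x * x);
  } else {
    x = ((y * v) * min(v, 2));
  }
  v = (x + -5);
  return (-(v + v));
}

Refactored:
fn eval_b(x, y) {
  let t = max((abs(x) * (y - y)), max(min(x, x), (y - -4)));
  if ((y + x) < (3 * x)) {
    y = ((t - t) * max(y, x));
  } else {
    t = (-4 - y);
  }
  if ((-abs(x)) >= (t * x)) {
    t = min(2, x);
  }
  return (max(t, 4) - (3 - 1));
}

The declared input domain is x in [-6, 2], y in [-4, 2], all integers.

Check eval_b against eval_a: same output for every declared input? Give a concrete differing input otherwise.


These are not equivalent — on x=-6, y=-4 the outputs split (82 vs 2).
eval_a: v := 28 | ((max(v, v) == (-y)) || ((-6 - x) > (-1 * 0))): false | v := -3 | (max((y * x), (x - 5)) == (-(-5))): false | x := -36 | v := -41 | result 82
eval_b: t := 0 | ((y + x) < (3 * x)): false | t := 0 | ((-abs(x)) >= (t * x)): false | result 2
verdict: not equivalent; witness: x=-6, y=-4


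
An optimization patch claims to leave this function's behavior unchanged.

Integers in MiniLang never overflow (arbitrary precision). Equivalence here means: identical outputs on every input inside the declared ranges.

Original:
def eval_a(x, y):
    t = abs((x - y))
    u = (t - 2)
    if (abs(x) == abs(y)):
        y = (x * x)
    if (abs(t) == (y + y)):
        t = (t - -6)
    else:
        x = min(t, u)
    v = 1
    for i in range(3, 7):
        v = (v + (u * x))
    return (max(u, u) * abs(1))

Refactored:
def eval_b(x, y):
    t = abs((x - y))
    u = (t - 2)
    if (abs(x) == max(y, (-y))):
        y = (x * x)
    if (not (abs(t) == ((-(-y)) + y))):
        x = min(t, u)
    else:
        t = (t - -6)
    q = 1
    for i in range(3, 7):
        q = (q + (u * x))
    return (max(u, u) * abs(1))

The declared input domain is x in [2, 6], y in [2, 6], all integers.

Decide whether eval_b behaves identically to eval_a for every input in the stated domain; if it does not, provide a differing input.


Side by side, the visible changes include: local variable names differ, plus min/max/abs usage differs, plus boolean connective usage differs.
Spot check at x=5, y=5 — eval_a: t = 0; u = -2; (abs(x) == abs(y)) -> true; y = 25; (abs(t) == (y + y)) -> false; x = -2; v = 1; [i=3]; v = 5; [i=4]; v = 9; [i=5]; v = 13; [i=6]; v = 17; return -2. eval_b: t = 0; u = -2; (abs(x) == max(y, (-y))) -> true; y = 25; (not (abs(t) == ((-(-y)) + y))) -> true; x = -2; q = 1; [i=3]; q = 5; [i=4]; q = 9; [i=5]; q = 13; [i=6]; q = 17; return -2. Both give -2.
An exhaustive pass over the 25 declared inputs shows identical outputs.
verdict: equivalent


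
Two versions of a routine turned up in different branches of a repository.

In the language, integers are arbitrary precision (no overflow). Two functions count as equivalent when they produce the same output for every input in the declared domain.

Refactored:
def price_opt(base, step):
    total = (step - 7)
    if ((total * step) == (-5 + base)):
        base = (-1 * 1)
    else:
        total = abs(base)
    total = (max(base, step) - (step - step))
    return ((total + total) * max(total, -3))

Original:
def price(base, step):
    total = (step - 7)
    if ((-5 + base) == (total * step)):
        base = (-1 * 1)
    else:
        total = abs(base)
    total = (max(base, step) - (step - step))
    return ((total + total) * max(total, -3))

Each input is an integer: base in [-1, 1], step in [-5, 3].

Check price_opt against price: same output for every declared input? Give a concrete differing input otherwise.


The two versions differ — the changes include same computation, different form.
As a probe, take base=-1, step=3: price runs total=-4, then ((-5 + base) == (total * step)) is false, then total=1, then total=3, then returns 18; price_opt runs total=-4, then ((total * step) == (-5 + base)) is false, then total=1, then total=3, then returns 18; both end at 18.
Sweeping the whole domain (27 inputs) finds no disagreement.
verdict: equivalent


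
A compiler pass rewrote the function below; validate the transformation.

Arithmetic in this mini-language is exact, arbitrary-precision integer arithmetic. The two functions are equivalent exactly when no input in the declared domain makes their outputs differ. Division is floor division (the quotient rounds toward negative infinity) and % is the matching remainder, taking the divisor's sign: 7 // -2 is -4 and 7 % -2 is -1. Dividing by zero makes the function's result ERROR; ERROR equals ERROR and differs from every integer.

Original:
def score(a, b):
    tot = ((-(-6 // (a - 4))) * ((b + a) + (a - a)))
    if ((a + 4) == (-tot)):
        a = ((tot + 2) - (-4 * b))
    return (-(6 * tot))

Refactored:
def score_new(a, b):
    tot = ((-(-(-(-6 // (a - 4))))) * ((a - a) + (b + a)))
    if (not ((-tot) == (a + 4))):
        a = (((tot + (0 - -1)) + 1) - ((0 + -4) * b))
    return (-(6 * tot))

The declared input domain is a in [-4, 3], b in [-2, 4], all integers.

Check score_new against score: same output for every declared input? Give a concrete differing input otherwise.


Whatever the rewrite altered, no input in the stated domain can expose a difference.
Tracing a=3, b=3: score: tot = -36; ((a + 4) == (-tot)) -> false; return 216 | score_new: tot = -36; (not ((-tot) == (a + 4))) -> true; a = -22; return 216 — matching result 216.
Sweeping the whole domain (56 inputs) finds no disagreement.
verdict: equivalent


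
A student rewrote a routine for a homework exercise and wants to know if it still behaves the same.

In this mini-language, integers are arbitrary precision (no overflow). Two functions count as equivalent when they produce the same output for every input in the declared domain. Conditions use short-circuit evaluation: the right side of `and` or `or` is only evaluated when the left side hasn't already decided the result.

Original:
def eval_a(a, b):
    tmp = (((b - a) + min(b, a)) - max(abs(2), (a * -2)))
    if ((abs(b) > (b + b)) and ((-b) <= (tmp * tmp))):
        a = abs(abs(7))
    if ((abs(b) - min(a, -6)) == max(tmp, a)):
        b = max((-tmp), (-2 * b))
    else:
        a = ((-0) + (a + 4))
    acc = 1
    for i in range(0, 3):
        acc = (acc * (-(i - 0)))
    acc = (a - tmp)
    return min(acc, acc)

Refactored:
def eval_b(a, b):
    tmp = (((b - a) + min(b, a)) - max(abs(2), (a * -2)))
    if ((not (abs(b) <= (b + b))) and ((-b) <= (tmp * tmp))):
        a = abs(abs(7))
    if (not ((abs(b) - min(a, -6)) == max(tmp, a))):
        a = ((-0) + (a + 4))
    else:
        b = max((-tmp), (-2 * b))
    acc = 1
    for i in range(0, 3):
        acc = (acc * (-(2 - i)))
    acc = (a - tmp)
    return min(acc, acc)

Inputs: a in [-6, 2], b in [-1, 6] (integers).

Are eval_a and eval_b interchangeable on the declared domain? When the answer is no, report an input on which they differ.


The two versions differ — the changes include constant usage differs; boolean connective usage differs; comparison usage differs.
As a probe, take a=0, b=0: eval_a runs tmp becomes -2; next ((abs(b) > (b + b)) and ((-b) <= (tmp * tmp))) evaluates to false; next ((abs(b) - min(a, -6)) == max(tmp, a)) evaluates to false; next a becomes 4; next acc becomes 1; next at i=0:; next acc becomes 0; next at i=1:; next acc becomes 0; next at i=2:; next acc becomes 0; next acc becomes 6; next final value 6; eval_b runs tmp becomes -2; next ((not (abs(b) <= (b + b))) and ((-b) <= (tmp * tmp))) evaluates to false; next (not ((abs(b) - min(a, -6)) == max(tmp, a))) evaluates to true; next a becomes 4; next acc becomes 1; next at i=0:; next acc becomes -2; next at i=1:; next acc becomes 2; next at i=2:; next acc becomes 0; next acc becomes 6; next final value 6; both end at 6.
Across all 72 domain points the two functions coincide.
verdict: equivalent


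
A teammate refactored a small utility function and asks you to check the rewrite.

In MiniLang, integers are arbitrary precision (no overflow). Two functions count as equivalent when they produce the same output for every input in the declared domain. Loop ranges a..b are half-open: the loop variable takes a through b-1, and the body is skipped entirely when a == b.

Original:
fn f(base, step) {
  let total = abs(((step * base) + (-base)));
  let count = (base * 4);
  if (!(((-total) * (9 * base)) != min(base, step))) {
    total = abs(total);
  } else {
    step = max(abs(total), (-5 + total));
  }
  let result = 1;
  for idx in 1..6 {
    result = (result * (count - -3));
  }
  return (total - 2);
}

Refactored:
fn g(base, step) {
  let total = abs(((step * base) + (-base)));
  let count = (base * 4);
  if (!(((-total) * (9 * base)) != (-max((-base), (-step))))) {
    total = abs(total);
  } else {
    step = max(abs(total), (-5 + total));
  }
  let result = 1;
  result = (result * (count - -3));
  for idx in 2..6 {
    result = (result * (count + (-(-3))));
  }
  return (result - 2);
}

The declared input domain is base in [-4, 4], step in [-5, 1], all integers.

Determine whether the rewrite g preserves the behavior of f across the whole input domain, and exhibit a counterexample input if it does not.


Consider the input base=-4, step=-5.
f: total becomes 24; next count becomes -16; next (!(((-total) * (9 * base)) != min(base, step))) evaluates to false; next step becomes 24; next result becomes 1; next at idx=1:; next result becomes -13; next at idx=2:; next result becomes 169; next at idx=3:; next result becomes -2197; next at idx=4:; next result becomes 28561; next at idx=5:; next result becomes -371293; next final value 22
g: total becomes 24; next count becomes -16; next (!(((-total) * (9 * base)) != (-max((-base), (-step))))) evaluates to false; next step becomes 24; next result becomes 1; next result becomes -13; next at idx=2:; next result becomes 169; next at idx=3:; next result becomes -2197; next at idx=4:; next result becomes 28561; next at idx=5:; next result becomes -371293; next final value -371295
22 vs -371295 — the two versions disagree here.
verdict: not equivalent; witness: base=-4, step=-5


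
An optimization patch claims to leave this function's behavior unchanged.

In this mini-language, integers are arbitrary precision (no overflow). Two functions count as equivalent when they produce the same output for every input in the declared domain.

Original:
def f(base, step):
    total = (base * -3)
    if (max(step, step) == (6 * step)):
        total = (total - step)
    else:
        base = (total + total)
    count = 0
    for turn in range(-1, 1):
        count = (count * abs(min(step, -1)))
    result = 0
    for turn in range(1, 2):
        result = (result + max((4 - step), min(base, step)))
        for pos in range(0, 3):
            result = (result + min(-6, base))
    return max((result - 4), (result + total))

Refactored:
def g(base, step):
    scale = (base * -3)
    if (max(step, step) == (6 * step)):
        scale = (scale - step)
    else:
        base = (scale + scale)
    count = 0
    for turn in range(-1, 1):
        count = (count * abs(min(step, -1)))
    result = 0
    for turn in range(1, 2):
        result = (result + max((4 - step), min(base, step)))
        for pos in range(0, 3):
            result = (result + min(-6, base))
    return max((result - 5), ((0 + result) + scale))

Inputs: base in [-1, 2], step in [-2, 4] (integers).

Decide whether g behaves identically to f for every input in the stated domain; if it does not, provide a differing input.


Not equivalent: base=2, step=-2 separates them (-34 vs -35).
f: total=-6, then (max(step, step) == (6 * step)) is false, then base=-12, then count=0, then (turn=-1), then count=0, then (turn=0), then count=0, then result=0, then (turn=1), then result=6, then (pos=0), then result=-6, then (pos=1), then result=-18, then (pos=2), then result=-30, then returns -34
g: scale=-6, then (max(step, step) == (6 * step)) is false, then base=-12, then count=0, then (turn=-1), then count=0, then (turn=0), then count=0, then result=0, then (turn=1), then result=6, then (pos=0), then result=-6, then (pos=1), then result=-18, then (pos=2), then result=-30, then returns -35
verdict: not equivalent; witness: base=2, step=-2


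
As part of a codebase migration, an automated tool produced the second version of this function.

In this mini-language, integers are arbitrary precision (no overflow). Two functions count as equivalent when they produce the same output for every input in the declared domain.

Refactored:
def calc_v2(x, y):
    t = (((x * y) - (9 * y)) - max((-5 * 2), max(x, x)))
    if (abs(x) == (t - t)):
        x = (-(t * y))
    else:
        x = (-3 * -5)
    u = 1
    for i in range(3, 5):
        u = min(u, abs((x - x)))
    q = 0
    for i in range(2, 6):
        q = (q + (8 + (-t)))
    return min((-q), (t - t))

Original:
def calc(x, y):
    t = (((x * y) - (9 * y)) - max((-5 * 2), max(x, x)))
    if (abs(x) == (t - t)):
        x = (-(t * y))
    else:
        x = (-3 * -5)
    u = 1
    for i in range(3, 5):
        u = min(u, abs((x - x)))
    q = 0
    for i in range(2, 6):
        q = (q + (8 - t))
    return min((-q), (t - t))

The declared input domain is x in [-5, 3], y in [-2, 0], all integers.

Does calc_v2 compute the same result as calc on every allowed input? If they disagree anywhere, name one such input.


The two are interchangeable: arithmetic usage differs, and every declared input agrees.
Spot check at x=0, y=0 — calc: t = 0; (abs(x) == (t - t)) -> true; x = 0; u = 1; [i=3]; u = 0; [i=4]; u = 0; q = 0; [i=2]; q = 8; [i=3]; q = 16; [i=4]; q = 24; [i=5]; q = 32; return -32. calc_v2: t = 0; (abs(x) == (t - t)) -> true; x = 0; u = 1; [i=3]; u = 0; [i=4]; u = 0; q = 0; [i=2]; q = 8; [i=3]; q = 16; [i=4]; q = 24; [i=5]; q = 32; return -32. Both give -32.
Checked all 27 inputs in the declared domain: the outputs agree on every one.
verdict: equivalent


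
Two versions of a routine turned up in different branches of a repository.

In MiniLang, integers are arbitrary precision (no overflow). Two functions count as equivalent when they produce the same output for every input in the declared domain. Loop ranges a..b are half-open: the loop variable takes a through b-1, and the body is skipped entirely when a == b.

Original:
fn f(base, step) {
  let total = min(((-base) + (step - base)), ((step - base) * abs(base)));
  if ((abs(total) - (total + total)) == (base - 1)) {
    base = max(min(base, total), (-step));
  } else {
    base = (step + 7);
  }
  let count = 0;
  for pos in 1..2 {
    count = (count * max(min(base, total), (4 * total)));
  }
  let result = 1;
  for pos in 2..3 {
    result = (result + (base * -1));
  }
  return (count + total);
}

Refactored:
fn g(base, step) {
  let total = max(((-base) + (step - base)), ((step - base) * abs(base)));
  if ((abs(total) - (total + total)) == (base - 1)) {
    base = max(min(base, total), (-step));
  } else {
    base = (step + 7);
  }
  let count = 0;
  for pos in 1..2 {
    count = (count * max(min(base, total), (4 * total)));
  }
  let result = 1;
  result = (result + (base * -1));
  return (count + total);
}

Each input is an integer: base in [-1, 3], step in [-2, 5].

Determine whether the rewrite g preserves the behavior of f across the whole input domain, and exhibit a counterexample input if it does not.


The rewrite breaks on base=-1, step=-2, where the results are -1 and 0.
f: total = -1; ((abs(total) - (total + total)) == (base - 1)) -> false; base = 5; count = 0; [pos=1]; count = 0; result = 1; [pos=2]; result = -4; return -1
g: total = 0; ((abs(total) - (total + total)) == (base - 1)) -> false; base = 5; count = 0; [pos=1]; count = 0; result = 1; result = -4; return 0
verdict: not equivalent; witness: base=-1, step=-2


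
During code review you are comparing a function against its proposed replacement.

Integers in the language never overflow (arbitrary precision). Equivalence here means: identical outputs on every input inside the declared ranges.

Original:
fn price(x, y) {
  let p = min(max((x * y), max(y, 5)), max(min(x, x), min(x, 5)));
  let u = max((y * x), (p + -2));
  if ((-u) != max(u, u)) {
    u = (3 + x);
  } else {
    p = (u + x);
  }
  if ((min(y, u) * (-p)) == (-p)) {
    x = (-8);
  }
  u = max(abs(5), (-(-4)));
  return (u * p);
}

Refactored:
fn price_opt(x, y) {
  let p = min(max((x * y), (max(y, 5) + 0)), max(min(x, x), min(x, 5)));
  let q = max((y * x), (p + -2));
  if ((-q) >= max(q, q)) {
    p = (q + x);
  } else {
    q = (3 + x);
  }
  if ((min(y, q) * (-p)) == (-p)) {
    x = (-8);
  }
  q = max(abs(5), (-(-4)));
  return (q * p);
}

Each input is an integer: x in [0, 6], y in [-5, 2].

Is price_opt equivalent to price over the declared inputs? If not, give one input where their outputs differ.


Consider the input x=1, y=-5.
price: p = 1; u = -1; ((-u) != max(u, u)) -> true; u = 4; ((min(y, u) * (-p)) == (-p)) -> false; u = 5; return 5
price_opt: p = 1; q = -1; ((-q) >= max(q, q)) -> true; p = 0; ((min(y, q) * (-p)) == (-p)) -> true; x = -8; q = 5; return 0
5 != 0, so the rewrite changes behavior.
verdict: not equivalent; witness: x=1, y=-5


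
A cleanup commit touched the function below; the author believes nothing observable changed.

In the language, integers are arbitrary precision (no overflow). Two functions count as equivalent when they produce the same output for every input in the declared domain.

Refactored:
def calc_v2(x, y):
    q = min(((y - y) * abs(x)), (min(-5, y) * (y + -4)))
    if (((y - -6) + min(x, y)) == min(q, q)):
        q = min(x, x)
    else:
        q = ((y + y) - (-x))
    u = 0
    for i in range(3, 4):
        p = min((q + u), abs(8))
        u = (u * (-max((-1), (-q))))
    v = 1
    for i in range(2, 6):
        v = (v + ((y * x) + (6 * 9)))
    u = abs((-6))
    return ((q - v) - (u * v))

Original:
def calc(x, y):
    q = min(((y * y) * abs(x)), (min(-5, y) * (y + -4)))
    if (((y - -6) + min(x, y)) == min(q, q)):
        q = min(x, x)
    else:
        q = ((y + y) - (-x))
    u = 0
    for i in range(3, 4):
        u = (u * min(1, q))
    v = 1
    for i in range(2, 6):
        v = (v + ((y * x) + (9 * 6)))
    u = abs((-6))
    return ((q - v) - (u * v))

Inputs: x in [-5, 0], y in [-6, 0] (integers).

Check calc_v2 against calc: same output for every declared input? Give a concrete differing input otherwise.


The rewrite breaks on x=-5, y=-1, where the results are -1666 and -1664.
calc: q=5, then (((y - -6) + min(x, y)) == min(q, q)) is false, then q=-7, then u=0, then (i=3), then u=0, then v=1, then (i=2), then v=60, then (i=3), then v=119, then (i=4), then v=178, then (i=5), then v=237, then u=6, then returns -1666
calc_v2: q=0, then (((y - -6) + min(x, y)) == min(q, q)) is true, then q=-5, then u=0, then (i=3), then p=-5, then u=0, then v=1, then (i=2), then v=60, then (i=3), then v=119, then (i=4), then v=178, then (i=5), then v=237, then u=6, then returns -1664
verdict: not equivalent; witness: x=-5, y=-1


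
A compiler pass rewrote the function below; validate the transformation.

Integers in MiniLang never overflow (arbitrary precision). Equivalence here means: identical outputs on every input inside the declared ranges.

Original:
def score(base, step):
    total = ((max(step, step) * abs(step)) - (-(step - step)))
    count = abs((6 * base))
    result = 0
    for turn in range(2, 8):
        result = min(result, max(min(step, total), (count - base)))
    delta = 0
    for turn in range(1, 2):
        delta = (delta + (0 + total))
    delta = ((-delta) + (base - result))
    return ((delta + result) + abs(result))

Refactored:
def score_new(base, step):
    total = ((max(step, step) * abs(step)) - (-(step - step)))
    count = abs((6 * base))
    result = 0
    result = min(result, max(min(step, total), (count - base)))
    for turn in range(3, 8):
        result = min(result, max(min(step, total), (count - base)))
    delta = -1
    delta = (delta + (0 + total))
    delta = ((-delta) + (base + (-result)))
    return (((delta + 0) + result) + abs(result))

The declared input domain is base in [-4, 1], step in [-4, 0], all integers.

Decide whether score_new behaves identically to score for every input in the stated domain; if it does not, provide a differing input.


Try base=-4, step=-4.
score: total := -16 | count := 24 | result := 0 | iter turn=2: | result := 0 | iter turn=3: | result := 0 | iter turn=4: | result := 0 | iter turn=5: | result := 0 | iter turn=6: | result := 0 | iter turn=7: | result := 0 | delta := 0 | iter turn=1: | delta := -16 | delta := 12 | result 12
score_new: total := -16 | count := 24 | result := 0 | result := 0 | iter turn=3: | result := 0 | iter turn=4: | result := 0 | iter turn=5: | result := 0 | iter turn=6: | result := 0 | iter turn=7: | result := 0 | delta := -1 | delta := -17 | delta := 13 | result 13
12 != 13, so the rewrite changes behavior.
verdict: not equivalent; witness: base=-4, step=-4


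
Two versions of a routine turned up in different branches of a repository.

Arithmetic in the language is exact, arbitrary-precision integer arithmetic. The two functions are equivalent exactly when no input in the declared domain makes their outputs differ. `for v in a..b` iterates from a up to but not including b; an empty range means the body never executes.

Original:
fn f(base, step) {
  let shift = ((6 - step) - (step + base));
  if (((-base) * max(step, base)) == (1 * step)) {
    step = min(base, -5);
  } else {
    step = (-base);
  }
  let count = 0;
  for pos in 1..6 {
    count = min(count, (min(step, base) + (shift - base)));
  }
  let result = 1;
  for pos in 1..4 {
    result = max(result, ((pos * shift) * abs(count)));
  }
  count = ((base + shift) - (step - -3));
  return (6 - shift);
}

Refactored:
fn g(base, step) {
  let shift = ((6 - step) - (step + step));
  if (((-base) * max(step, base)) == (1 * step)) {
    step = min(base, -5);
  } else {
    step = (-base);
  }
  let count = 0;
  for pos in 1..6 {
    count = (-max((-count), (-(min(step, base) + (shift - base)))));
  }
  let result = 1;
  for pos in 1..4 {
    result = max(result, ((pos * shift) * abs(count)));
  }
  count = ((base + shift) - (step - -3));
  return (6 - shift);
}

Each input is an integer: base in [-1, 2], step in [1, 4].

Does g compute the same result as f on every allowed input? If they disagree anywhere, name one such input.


Run the pair on base=-1, step=1.
f: shift := 5 | (((-base) * max(step, base)) == (1 * step)): true | step := -5 | count := 0 | iter pos=1: | count := 0 | iter pos=2: | count := 0 | iter pos=3: | count := 0 | iter pos=4: | count := 0 | iter pos=5: | count := 0 | result := 1 | iter pos=1: | result := 1 | iter pos=2: | result := 1 | iter pos=3: | result := 1 | count := 6 | result 1
g: shift := 3 | (((-base) * max(step, base)) == (1 * step)): true | step := -5 | count := 0 | iter pos=1: | count := -1 | iter pos=2: | count := -1 | iter pos=3: | count := -1 | iter pos=4: | count := -1 | iter pos=5: | count := -1 | result := 1 | iter pos=1: | result := 3 | iter pos=2: | result := 6 | iter pos=3: | result := 9 | count := 4 | result 3
1 and 3 differ, so these are not the same function on this domain.
verdict: not equivalent; witness: base=-1, step=1
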